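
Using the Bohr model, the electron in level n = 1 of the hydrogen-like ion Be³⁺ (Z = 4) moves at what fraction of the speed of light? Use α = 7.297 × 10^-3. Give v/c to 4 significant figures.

0.02919

v_n = Zαc/n, so v/c = Zα/n = 4 × 0.007297 / 1 = 0.02919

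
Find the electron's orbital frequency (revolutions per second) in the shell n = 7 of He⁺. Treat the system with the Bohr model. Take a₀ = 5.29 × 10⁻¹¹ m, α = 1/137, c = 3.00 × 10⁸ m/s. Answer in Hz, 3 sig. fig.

r = n²a₀/Z = 1.30 × 10⁻⁹ m, v = Zαc/n = 6.26 × 10⁵ m/s
f = v/(2πr) = 7.68 × 10¹³ Hz

7.68 × 10¹³ Hz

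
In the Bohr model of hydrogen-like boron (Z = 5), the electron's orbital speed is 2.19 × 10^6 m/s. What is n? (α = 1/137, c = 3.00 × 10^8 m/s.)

5

v_n = Zαc/n ⇒ n = Zαc/v = 5 × 0.00730 × 3.00 × 10^8 / 2.19 × 10^6 ≈ 5.00
n = 5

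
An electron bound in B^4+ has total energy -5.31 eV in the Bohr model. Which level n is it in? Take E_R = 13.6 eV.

8

E_n = −E_R Z²/n² ⇒ n² = E_R Z²/(−E_n) = 13.6 × 5² / 5.31 ≈ 64.03
n = 8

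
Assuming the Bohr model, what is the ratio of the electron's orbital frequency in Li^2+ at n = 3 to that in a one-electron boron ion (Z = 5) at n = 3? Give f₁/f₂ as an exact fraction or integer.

f ∝ Z^2 · n^-3
f₁/f₂ = (3/5)^2 · (3/3)^-3 = 9/25

9/25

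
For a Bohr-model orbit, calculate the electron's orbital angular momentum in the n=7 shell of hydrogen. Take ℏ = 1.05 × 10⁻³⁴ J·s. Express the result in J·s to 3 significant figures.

L_n = nℏ = 7 × 1.05 × 10⁻³⁴ = 7.35 × 10⁻³⁴ J·s

7.35 × 10⁻³⁴ J·s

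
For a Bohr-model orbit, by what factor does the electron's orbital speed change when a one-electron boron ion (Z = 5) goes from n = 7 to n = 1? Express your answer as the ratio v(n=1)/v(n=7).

7

v ∝ Z^1 · n^-1; with Z fixed, v ∝ n^-1.
v(n=1)/v(n=7) = (1/7)^-1 = 7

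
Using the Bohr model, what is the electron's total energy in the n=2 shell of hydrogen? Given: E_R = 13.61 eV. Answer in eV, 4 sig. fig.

E_n = −E_R·Z²/n² = −13.61 × 1²/2² = -3.402 eV

-3.402 eV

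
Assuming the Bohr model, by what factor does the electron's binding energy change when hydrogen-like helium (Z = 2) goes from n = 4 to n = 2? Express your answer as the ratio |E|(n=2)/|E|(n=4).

4

|E| ∝ Z^2 · n^-2; with Z fixed, |E| ∝ n^-2.
|E|(n=2)/|E|(n=4) = (2/4)^-2 = 4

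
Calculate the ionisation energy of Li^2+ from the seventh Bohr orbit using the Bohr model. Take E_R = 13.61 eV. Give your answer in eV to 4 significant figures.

2.500 eV

E_n = −E_R·Z²/n² = −13.61 × 3²/7² eV = -2.500 eV
Ionisation energy = −E_n = 2.500 eV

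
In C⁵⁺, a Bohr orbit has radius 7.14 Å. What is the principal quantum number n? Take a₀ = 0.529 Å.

9

r_n = n²a₀/Z ⇒ n² = rZ/a₀ = 7.14 × 6 / 0.529 ≈ 80.98
n = 9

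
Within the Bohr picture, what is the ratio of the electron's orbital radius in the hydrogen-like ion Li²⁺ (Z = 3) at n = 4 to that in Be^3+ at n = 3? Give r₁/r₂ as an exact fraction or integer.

r ∝ Z^-1 · n^2
r₁/r₂ = (3/4)^-1 · (4/3)^2 = 64/27

64/27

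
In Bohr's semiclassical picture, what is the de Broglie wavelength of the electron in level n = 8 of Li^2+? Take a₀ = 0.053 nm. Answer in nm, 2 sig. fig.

0.89 nm

The Bohr quantisation condition is nλ = 2πr_n.
r_n = n²a₀/Z = 1.1 nm
λ = 2πr_n/n = 2π·1.1/8 = 0.89 nm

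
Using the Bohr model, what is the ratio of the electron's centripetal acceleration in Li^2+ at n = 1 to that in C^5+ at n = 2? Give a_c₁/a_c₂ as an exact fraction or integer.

a_c ∝ Z^3 · n^-4
a_c₁/a_c₂ = (3/6)^3 · (1/2)^-4 = 2

2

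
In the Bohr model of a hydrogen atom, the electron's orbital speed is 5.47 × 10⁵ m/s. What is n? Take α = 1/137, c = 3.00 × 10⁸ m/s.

4

v_n = Zαc/n ⇒ n = Zαc/v = 1 × 0.00730 × 3.00 × 10⁸ / 5.47 × 10⁵ ≈ 4.00
n = 4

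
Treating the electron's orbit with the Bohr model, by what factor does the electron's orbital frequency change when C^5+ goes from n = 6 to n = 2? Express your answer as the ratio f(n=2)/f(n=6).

27

f ∝ Z^2 · n^-3; with Z fixed, f ∝ n^-3.
f(n=2)/f(n=6) = (2/6)^-3 = 27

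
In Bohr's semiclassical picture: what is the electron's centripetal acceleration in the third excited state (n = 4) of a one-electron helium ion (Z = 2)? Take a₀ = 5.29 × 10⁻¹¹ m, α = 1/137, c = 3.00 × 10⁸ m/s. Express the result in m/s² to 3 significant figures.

2.83 × 10²¹ m/s²

r = n²a₀/Z = 4.23 × 10⁻¹⁰ m, v = Zαc/n = 1.09 × 10⁶ m/s
a = v²/r = (1.09 × 10⁶)² / 4.23 × 10⁻¹⁰ = 2.83 × 10²¹ m/s²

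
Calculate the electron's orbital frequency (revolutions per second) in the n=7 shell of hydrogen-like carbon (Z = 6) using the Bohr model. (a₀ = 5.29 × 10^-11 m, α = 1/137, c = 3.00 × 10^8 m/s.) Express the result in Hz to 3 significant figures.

6.91 × 10^14 Hz

r = n²a₀/Z = 4.32 × 10^-10 m, v = Zαc/n = 1.88 × 10^6 m/s
f = v/(2πr) = 6.91 × 10^14 Hz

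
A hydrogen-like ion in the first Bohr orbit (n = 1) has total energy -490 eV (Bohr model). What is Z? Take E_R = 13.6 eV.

E_n = −E_R Z²/n² ⇒ Z² = −E_n n²/E_R = 490 × 1² / 13.6 ≈ 36.03
Z = 6

6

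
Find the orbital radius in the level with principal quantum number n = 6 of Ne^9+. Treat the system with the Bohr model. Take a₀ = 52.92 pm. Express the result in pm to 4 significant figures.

r_n = n²a₀/Z = 6² × 52.92 / 10
    = 36 × 52.92 / 10 = 190.5 pm

190.5 pm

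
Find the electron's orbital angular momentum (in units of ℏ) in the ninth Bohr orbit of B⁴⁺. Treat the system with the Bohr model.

9

L_n = nℏ, so L/ℏ = n = 9.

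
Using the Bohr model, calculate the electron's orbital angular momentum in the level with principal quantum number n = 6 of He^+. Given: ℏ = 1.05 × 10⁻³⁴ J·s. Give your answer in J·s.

6.30 × 10⁻³⁴ J·s

L_n = nℏ = 6 × 1.05 × 10⁻³⁴ = 6.30 × 10⁻³⁴ J·s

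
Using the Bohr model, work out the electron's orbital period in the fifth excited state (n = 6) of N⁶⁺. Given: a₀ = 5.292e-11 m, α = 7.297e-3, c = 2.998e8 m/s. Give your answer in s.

6.700e-16 s

r = n²a₀/Z = 6²·5.292e-11/7 = 2.722e-10 m
v = Zαc/n = 7·0.007297·2.998e8/6 = 2.552e6 m/s
T = 2πr/v = 6.700e-16 s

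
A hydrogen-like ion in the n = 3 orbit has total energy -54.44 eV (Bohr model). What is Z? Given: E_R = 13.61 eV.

6

E_n = −E_R Z²/n² ⇒ Z² = −E_n n²/E_R = 54.44 × 3² / 13.61 ≈ 36.00
Z = 6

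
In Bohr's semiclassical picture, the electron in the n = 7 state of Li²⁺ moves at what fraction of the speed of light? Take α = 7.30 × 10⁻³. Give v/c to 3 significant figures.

0.00313

v_n = Zαc/n, so v/c = Zα/n = 3 × 0.00730 / 7 = 0.00313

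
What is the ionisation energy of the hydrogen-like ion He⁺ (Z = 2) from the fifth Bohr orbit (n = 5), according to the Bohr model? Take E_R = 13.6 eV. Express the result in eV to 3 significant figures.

2.18 eV

E_n = −E_R·Z²/n² = −13.6 × 2²/5² eV = -2.18 eV
Ionisation energy = −E_n = 2.18 eV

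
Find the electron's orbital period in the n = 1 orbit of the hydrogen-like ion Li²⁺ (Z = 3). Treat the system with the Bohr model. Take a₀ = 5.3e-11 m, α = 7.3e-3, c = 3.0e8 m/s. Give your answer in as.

17 as

r = n²a₀/Z = 1²·5.3e-11/3 = 1.8e-11 m
v = Zαc/n = 3·0.0073·3.0e8/1 = 6.6e6 m/s
T = 2πr/v = 1.7e-17 s = 17 as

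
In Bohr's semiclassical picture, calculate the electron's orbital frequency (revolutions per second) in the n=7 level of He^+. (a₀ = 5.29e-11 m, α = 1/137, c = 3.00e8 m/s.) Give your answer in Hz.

7.68e13 Hz

r = n²a₀/Z = 1.30e-9 m, v = Zαc/n = 6.26e5 m/s
f = v/(2πr) = 7.68e13 Hz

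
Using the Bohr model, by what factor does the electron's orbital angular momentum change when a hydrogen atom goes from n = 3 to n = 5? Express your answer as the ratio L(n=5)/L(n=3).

5/3

L = nℏ depends only on n, so L ∝ n.
L(n=5)/L(n=3) = (5/3)^1 = 5/3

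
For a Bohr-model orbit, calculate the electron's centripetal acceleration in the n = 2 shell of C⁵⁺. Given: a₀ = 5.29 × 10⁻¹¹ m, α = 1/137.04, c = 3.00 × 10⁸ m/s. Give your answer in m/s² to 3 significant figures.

1.22 × 10²⁴ m/s²

r = n²a₀/Z = 3.53 × 10⁻¹¹ m, v = Zαc/n = 6.57 × 10⁶ m/s
a = v²/r = (6.57 × 10⁶)² / 3.53 × 10⁻¹¹ = 1.22 × 10²⁴ m/s²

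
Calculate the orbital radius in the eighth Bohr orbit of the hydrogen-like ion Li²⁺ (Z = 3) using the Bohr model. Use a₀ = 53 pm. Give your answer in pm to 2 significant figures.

1100 pm

r_n = n²a₀/Z = 8² × 53 / 3
    = 64 × 53 / 3 = 1100 pm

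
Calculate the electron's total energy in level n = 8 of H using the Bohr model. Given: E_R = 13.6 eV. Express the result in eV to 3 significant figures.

-0.212 eV

E_n = −E_R·Z²/n² = −13.6 × 1²/8² = -0.212 eV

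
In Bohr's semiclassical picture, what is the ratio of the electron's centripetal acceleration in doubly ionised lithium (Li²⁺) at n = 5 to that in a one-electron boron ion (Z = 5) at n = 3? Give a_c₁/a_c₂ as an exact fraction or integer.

a_c ∝ Z^3 · n^-4
a_c₁/a_c₂ = (3/5)^3 · (5/3)^-4 = 2187/78125

2187/78125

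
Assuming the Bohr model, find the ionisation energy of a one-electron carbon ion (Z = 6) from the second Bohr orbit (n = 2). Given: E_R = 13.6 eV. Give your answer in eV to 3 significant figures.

E_n = −E_R·Z²/n² = −13.6 × 6²/2² eV = -122 eV
Ionisation energy = −E_n = 122 eV

122 eV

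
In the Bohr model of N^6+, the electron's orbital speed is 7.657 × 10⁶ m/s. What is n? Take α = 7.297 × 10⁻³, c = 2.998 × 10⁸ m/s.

2

v_n = Zαc/n ⇒ n = Zαc/v = 7 × 0.007297 × 2.998 × 10⁸ / 7.657 × 10⁶ ≈ 2.00
n = 2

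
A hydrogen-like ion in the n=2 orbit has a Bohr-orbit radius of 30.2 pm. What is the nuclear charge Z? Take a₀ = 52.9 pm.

r_n = n²a₀/Z ⇒ Z = n²a₀/r = 2² × 52.9 / 30.2 ≈ 7.01
Z = 7

7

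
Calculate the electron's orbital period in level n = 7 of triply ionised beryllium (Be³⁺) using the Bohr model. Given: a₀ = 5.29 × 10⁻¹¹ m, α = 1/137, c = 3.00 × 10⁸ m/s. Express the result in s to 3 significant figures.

r = n²a₀/Z = 7²·5.29 × 10⁻¹¹/4 = 6.48 × 10⁻¹⁰ m
v = Zαc/n = 4·0.00730·3.00 × 10⁸/7 = 1.25 × 10⁶ m/s
T = 2πr/v = 3.25 × 10⁻¹⁵ s

3.25 × 10⁻¹⁵ s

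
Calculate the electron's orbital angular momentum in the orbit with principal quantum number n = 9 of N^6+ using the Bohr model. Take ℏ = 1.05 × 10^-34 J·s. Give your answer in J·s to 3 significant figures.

9.45 × 10^-34 J·s

L_n = nℏ = 9 × 1.05 × 10^-34 = 9.45 × 10^-34 J·s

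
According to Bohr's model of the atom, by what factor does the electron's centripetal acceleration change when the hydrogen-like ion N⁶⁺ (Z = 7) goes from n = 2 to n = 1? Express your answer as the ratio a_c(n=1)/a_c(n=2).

16

a_c ∝ Z^3 · n^-4; with Z fixed, a_c ∝ n^-4.
a_c(n=1)/a_c(n=2) = (1/2)^-4 = 16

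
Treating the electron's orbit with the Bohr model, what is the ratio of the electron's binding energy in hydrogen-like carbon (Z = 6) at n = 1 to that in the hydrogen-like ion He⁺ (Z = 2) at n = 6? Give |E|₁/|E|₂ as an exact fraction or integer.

324

|E| ∝ Z^2 · n^-2
|E|₁/|E|₂ = (6/2)^2 · (1/6)^-2 = 324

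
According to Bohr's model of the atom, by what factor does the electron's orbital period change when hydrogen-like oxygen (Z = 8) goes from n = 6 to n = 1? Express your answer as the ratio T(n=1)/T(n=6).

T ∝ Z^-2 · n^3; with Z fixed, T ∝ n^3.
T(n=1)/T(n=6) = (1/6)^3 = 1/216

1/216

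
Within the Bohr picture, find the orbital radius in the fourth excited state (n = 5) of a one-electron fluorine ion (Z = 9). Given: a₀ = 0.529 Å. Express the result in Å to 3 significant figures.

r_n = n²a₀/Z = 5² × 0.529 / 9
    = 25 × 0.529 / 9 = 1.47 Å

1.47 Å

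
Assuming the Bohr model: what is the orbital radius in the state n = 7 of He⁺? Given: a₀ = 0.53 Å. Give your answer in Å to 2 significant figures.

13 Å

r_n = n²a₀/Z = 7² × 0.53 / 2
    = 49 × 0.53 / 2 = 13 Å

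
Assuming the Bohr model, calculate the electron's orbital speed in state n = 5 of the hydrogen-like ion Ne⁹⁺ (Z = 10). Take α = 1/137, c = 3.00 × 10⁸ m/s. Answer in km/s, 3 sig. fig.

4380 km/s

v_n = Zαc/n = 10 × 0.00730 × 3.00 × 10⁸ / 5
    = 4380 km/s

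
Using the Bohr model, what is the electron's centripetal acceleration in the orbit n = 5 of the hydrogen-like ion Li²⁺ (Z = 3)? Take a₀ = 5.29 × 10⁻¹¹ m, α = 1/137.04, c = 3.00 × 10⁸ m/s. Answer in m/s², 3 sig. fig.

3.91 × 10²¹ m/s²

r = n²a₀/Z = 4.41 × 10⁻¹⁰ m, v = Zαc/n = 1.31 × 10⁶ m/s
a = v²/r = (1.31 × 10⁶)² / 4.41 × 10⁻¹⁰ = 3.91 × 10²¹ m/s²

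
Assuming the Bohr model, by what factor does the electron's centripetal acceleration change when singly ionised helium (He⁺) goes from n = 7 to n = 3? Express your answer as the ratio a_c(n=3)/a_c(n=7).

2401/81

a_c ∝ Z^3 · n^-4; with Z fixed, a_c ∝ n^-4.
a_c(n=3)/a_c(n=7) = (3/7)^-4 = 2401/81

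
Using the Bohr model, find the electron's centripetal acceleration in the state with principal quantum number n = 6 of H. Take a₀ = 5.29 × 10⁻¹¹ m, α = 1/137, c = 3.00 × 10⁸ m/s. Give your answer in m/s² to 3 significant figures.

r = n²a₀/Z = 1.90 × 10⁻⁹ m, v = Zαc/n = 3.65 × 10⁵ m/s
a = v²/r = (3.65 × 10⁵)² / 1.90 × 10⁻⁹ = 6.99 × 10¹⁹ m/s²

6.99 × 10¹⁹ m/s²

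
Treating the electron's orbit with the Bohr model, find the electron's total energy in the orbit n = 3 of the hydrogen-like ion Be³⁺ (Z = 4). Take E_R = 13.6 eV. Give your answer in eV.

-24.2 eV

E_n = −E_R·Z²/n² = −13.6 × 4²/3² = -24.2 eV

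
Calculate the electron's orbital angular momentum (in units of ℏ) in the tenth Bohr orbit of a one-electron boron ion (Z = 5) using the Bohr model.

10

L_n = nℏ, so L/ℏ = n = 10.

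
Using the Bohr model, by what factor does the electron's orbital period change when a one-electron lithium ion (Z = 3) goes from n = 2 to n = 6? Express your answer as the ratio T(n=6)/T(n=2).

27

T ∝ Z^-2 · n^3; with Z fixed, T ∝ n^3.
T(n=6)/T(n=2) = (6/2)^3 = 27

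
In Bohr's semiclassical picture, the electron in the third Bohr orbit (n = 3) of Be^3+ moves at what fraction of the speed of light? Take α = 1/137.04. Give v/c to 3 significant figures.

0.00973

v_n = Zαc/n, so v/c = Zα/n = 4 × 0.00730 / 3 = 0.00973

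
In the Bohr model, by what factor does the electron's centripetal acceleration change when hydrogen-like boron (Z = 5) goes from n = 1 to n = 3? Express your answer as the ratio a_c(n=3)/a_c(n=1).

1/81

a_c ∝ Z^3 · n^-4; with Z fixed, a_c ∝ n^-4.
a_c(n=3)/a_c(n=1) = (3/1)^-4 = 1/81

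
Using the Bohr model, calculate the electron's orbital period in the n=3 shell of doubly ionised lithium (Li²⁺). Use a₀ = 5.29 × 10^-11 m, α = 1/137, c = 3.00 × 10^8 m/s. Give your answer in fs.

0.455 fs

r = n²a₀/Z = 3²·5.29 × 10^-11/3 = 1.59 × 10^-10 m
v = Zαc/n = 3·0.00730·3.00 × 10^8/3 = 2.19 × 10^6 m/s
T = 2πr/v = 4.55 × 10^-16 s = 0.455 fs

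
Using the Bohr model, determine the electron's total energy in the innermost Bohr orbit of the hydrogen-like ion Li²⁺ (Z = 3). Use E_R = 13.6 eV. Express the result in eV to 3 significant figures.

-122 eV

E_n = −E_R·Z²/n² = −13.6 × 3²/1² = -122 eV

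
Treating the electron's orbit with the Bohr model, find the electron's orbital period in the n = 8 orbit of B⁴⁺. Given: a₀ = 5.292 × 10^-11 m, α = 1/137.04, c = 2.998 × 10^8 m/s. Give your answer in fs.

3.113 fs

r = n²a₀/Z = 8²·5.292 × 10^-11/5 = 6.774 × 10^-10 m
v = Zαc/n = 5·0.007297·2.998 × 10^8/8 = 1.367 × 10^6 m/s
T = 2πr/v = 3.113 × 10^-15 s = 3.113 fs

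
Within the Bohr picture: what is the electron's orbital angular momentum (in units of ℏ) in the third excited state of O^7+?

L_n = nℏ, so L/ℏ = n = 4.

4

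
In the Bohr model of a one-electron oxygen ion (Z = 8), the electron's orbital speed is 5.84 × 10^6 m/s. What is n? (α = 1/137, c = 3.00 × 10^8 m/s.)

3

v_n = Zαc/n ⇒ n = Zαc/v = 8 × 0.00730 × 3.00 × 10^8 / 5.84 × 10^6 ≈ 3.00
n = 3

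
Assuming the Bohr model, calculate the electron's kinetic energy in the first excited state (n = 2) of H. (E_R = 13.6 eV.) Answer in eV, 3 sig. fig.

3.40 eV

For a Coulomb orbit the virial theorem gives K = −E_n.
E_n = −E_R·Z²/n², so K = E_R·Z²/n² = 13.6 × 1²/2² = 3.40 eV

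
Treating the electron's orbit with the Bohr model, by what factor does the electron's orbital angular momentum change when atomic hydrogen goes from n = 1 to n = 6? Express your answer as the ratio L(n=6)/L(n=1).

6

L = nℏ depends only on n, so L ∝ n.
L(n=6)/L(n=1) = (6/1)^1 = 6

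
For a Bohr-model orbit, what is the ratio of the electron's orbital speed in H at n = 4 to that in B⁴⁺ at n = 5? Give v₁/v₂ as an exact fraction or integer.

v ∝ Z^1 · n^-1
v₁/v₂ = (1/5)^1 · (4/5)^-1 = 1/4

1/4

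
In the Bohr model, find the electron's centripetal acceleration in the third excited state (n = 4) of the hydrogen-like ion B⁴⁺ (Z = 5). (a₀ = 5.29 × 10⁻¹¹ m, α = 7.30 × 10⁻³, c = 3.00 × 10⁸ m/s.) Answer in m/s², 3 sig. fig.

4.43 × 10²² m/s²

r = n²a₀/Z = 1.69 × 10⁻¹⁰ m, v = Zαc/n = 2.74 × 10⁶ m/s
a = v²/r = (2.74 × 10⁶)² / 1.69 × 10⁻¹⁰ = 4.43 × 10²² m/s²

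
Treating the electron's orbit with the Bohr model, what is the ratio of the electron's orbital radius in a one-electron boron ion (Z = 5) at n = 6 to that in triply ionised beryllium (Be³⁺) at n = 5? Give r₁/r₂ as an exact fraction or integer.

144/125

r ∝ Z^-1 · n^2
r₁/r₂ = (5/4)^-1 · (6/5)^2 = 144/125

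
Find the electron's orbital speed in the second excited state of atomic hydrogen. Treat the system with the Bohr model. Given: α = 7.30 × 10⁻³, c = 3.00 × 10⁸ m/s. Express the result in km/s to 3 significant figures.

730 km/s

v_n = Zαc/n = 1 × 0.00730 × 3.00 × 10⁸ / 3
    = 730 km/s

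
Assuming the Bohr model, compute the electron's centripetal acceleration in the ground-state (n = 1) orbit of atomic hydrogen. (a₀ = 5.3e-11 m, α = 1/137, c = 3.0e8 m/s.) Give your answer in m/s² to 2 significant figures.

9.0e22 m/s²

r = n²a₀/Z = 5.3e-11 m, v = Zαc/n = 2.2e6 m/s
a = v²/r = (2.2e6)² / 5.3e-11 = 9.0e22 m/s²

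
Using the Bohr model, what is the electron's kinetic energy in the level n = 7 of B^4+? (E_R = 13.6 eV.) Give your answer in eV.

For a Coulomb orbit the virial theorem gives K = −E_n.
E_n = −E_R·Z²/n², so K = E_R·Z²/n² = 13.6 × 5²/7² = 6.94 eV

6.94 eV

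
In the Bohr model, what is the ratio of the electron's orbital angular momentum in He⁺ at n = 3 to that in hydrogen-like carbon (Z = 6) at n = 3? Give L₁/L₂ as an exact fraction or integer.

1

L = nℏ is independent of Z.
L₁/L₂ = n₁/n₂ = 3/3 = 1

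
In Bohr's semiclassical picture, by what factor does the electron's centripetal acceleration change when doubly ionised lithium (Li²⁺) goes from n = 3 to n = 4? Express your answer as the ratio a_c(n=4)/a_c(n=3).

81/256

a_c ∝ Z^3 · n^-4; with Z fixed, a_c ∝ n^-4.
a_c(n=4)/a_c(n=3) = (4/3)^-4 = 81/256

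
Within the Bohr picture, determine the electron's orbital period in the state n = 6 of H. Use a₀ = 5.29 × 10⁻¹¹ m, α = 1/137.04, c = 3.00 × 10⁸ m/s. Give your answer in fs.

r = n²a₀/Z = 6²·5.29 × 10⁻¹¹/1 = 1.90 × 10⁻⁹ m
v = Zαc/n = 1·0.00730·3.00 × 10⁸/6 = 3.65 × 10⁵ m/s
T = 2πr/v = 3.28 × 10⁻¹⁴ s = 32.8 fs

32.8 fs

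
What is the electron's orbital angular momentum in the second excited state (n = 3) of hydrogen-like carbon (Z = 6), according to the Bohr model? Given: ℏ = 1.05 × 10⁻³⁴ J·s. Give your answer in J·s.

L_n = nℏ = 3 × 1.05 × 10⁻³⁴ = 3.15 × 10⁻³⁴ J·s

3.15 × 10⁻³⁴ J·s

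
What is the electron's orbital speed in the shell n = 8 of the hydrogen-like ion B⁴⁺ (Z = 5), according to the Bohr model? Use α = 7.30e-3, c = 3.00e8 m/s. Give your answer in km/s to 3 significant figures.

v_n = Zαc/n = 5 × 0.00730 × 3.00e8 / 8
    = 1370 km/s

1370 km/s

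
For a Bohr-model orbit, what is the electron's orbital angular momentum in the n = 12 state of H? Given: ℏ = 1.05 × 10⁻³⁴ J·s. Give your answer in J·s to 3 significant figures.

1.26 × 10⁻³³ J·s

L_n = nℏ = 12 × 1.05 × 10⁻³⁴ = 1.26 × 10⁻³³ J·s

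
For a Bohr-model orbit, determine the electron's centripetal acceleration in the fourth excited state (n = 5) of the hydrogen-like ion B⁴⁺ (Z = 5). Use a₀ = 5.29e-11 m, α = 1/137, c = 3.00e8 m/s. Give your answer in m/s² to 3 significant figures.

1.81e22 m/s²

r = n²a₀/Z = 2.64e-10 m, v = Zαc/n = 2.19e6 m/s
a = v²/r = (2.19e6)² / 2.64e-10 = 1.81e22 m/s²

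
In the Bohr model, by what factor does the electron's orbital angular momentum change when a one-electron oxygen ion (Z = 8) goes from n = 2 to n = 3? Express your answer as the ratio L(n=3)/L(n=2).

3/2

L = nℏ depends only on n, so L ∝ n.
L(n=3)/L(n=2) = (3/2)^1 = 3/2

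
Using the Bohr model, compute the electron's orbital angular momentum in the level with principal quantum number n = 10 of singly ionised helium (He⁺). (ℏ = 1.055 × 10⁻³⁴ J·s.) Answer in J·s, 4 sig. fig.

L_n = nℏ = 10 × 1.055 × 10⁻³⁴ = 1.055 × 10⁻³³ J·s

1.055 × 10⁻³³ J·s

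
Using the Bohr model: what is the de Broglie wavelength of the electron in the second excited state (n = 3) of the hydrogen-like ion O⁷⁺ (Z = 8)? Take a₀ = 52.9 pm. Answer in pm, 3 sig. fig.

125 pm

The Bohr quantisation condition is nλ = 2πr_n.
r_n = n²a₀/Z = 59.5 pm
λ = 2πr_n/n = 2π·59.5/3 = 125 pm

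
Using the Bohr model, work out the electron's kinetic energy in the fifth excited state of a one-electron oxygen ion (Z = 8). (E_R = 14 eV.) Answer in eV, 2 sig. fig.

25 eV

For a Coulomb orbit the virial theorem gives K = −E_n.
E_n = −E_R·Z²/n², so K = E_R·Z²/n² = 14 × 8²/6² = 25 eV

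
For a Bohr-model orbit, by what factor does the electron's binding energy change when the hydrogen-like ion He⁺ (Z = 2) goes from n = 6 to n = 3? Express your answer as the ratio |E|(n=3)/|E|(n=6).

|E| ∝ Z^2 · n^-2; with Z fixed, |E| ∝ n^-2.
|E|(n=3)/|E|(n=6) = (3/6)^-2 = 4

4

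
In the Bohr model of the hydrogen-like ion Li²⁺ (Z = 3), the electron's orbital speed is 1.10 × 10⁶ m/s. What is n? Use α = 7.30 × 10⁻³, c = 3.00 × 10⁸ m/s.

v_n = Zαc/n ⇒ n = Zαc/v = 3 × 0.00730 × 3.00 × 10⁸ / 1.10 × 10⁶ ≈ 5.97
n = 6

6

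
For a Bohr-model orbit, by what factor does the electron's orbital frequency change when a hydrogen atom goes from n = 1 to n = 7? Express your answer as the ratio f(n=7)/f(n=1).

f ∝ Z^2 · n^-3; with Z fixed, f ∝ n^-3.
f(n=7)/f(n=1) = (7/1)^-3 = 1/343

1/343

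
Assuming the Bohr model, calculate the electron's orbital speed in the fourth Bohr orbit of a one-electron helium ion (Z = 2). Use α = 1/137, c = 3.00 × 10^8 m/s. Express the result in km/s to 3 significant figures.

v_n = Zαc/n = 2 × 0.00730 × 3.00 × 10^8 / 4
    = 1090 km/s

1090 km/s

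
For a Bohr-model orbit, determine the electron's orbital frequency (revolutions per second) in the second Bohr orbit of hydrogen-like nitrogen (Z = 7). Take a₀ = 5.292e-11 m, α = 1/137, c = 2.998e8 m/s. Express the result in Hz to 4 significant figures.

r = n²a₀/Z = 3.024e-11 m, v = Zαc/n = 7.659e6 m/s
f = v/(2πr) = 4.031e16 Hz

4.031e16 Hz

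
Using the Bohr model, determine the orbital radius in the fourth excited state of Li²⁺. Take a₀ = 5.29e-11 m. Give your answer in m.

r_n = n²a₀/Z = 5² × 5.29e-11 / 3
    = 25 × 5.29e-11 / 3 = 4.41e-10 m

4.41e-10 m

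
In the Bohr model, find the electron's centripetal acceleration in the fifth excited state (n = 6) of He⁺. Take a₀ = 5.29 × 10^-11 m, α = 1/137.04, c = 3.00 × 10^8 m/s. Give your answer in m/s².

r = n²a₀/Z = 9.52 × 10^-10 m, v = Zαc/n = 7.30 × 10^5 m/s
a = v²/r = (7.30 × 10^5)² / 9.52 × 10^-10 = 5.59 × 10^20 m/s²

5.59 × 10^20 m/s²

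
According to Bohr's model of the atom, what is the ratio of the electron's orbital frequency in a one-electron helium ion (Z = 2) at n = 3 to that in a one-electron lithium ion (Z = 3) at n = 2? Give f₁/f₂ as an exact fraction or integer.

f ∝ Z^2 · n^-3
f₁/f₂ = (2/3)^2 · (3/2)^-3 = 32/243

32/243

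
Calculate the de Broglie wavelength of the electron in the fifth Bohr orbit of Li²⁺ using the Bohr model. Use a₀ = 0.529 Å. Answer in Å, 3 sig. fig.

The Bohr quantisation condition is nλ = 2πr_n.
r_n = n²a₀/Z = 4.41 Å
λ = 2πr_n/n = 2π·4.41/5 = 5.54 Å

5.54 Å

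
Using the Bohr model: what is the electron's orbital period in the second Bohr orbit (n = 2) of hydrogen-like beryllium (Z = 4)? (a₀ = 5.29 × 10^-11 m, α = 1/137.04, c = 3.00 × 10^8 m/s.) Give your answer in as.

r = n²a₀/Z = 2²·5.29 × 10^-11/4 = 5.29 × 10^-11 m
v = Zαc/n = 4·0.00730·3.00 × 10^8/2 = 4.38 × 10^6 m/s
T = 2πr/v = 7.59 × 10^-17 s = 75.9 as

75.9 as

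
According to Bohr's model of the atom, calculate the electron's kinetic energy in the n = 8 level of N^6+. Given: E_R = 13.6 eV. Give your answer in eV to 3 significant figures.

For a Coulomb orbit the virial theorem gives K = −E_n.
E_n = −E_R·Z²/n², so K = E_R·Z²/n² = 13.6 × 7²/8² = 10.4 eV

10.4 eV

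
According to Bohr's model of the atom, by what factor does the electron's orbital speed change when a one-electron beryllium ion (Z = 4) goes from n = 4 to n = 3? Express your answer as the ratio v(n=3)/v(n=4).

4/3

v ∝ Z^1 · n^-1; with Z fixed, v ∝ n^-1.
v(n=3)/v(n=4) = (3/4)^-1 = 4/3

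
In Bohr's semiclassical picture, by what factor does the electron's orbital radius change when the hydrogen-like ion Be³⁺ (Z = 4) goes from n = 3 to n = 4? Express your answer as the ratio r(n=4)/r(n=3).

16/9

r ∝ Z^-1 · n^2; with Z fixed, r ∝ n^2.
r(n=4)/r(n=3) = (4/3)^2 = 16/9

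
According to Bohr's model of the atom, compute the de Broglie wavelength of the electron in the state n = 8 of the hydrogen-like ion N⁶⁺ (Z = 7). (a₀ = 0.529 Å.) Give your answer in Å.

3.80 Å

The Bohr quantisation condition is nλ = 2πr_n.
r_n = n²a₀/Z = 4.84 Å
λ = 2πr_n/n = 2π·4.84/8 = 3.80 Å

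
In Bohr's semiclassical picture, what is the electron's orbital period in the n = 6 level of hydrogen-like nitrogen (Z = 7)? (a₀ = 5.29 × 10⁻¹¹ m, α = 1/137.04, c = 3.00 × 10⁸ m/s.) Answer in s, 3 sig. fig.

6.69 × 10⁻¹⁶ s

r = n²a₀/Z = 6²·5.29 × 10⁻¹¹/7 = 2.72 × 10⁻¹⁰ m
v = Zαc/n = 7·0.00730·3.00 × 10⁸/6 = 2.55 × 10⁶ m/s
T = 2πr/v = 6.69 × 10⁻¹⁶ s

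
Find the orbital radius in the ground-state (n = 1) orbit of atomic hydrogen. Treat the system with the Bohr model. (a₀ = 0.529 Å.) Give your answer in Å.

r_n = n²a₀/Z = 1² × 0.529 / 1
    = 1 × 0.529 / 1 = 0.529 Å

0.529 Å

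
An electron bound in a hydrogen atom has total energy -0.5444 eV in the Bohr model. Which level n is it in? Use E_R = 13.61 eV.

E_n = −E_R Z²/n² ⇒ n² = E_R Z²/(−E_n) = 13.61 × 1² / 0.5444 ≈ 25.00
n = 5

5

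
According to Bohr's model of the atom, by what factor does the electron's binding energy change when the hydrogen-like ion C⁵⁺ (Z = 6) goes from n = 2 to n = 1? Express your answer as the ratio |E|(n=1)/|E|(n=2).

4

|E| ∝ Z^2 · n^-2; with Z fixed, |E| ∝ n^-2.
|E|(n=1)/|E|(n=2) = (1/2)^-2 = 4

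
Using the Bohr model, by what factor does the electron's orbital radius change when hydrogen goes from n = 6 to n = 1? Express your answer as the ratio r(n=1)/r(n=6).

1/36

r ∝ Z^-1 · n^2; with Z fixed, r ∝ n^2.
r(n=1)/r(n=6) = (1/6)^2 = 1/36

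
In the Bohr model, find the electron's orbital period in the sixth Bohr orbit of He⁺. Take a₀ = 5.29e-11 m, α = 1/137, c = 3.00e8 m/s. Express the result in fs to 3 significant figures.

r = n²a₀/Z = 6²·5.29e-11/2 = 9.52e-10 m
v = Zαc/n = 2·0.00730·3.00e8/6 = 7.30e5 m/s
T = 2πr/v = 8.20e-15 s = 8.20 fs

8.20 fs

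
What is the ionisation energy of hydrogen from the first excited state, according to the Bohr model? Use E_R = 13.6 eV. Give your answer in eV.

3.40 eV

E_n = −E_R·Z²/n² = −13.6 × 1²/2² eV = -3.40 eV
Ionisation energy = −E_n = 3.40 eV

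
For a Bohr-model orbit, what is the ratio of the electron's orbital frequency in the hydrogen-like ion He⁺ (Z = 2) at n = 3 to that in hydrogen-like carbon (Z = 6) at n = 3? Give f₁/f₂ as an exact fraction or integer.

1/9

f ∝ Z^2 · n^-3
f₁/f₂ = (2/6)^2 · (3/3)^-3 = 1/9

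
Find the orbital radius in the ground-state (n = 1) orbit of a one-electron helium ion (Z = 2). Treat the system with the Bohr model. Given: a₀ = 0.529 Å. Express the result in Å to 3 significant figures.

r_n = n²a₀/Z = 1² × 0.529 / 2
    = 1 × 0.529 / 2 = 0.265 Å

0.265 Å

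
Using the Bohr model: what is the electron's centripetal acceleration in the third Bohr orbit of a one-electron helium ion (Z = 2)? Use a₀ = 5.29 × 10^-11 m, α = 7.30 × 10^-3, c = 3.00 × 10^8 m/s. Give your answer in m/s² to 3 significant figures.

r = n²a₀/Z = 2.38 × 10^-10 m, v = Zαc/n = 1.46 × 10^6 m/s
a = v²/r = (1.46 × 10^6)² / 2.38 × 10^-10 = 8.95 × 10^21 m/s²

8.95 × 10^21 m/s²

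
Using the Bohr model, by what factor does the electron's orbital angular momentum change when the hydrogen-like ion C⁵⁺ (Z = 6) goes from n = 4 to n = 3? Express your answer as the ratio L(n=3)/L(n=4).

3/4

L = nℏ depends only on n, so L ∝ n.
L(n=3)/L(n=4) = (3/4)^1 = 3/4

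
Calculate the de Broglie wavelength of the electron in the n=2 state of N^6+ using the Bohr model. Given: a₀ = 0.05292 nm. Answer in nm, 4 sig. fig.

0.09500 nm

The Bohr quantisation condition is nλ = 2πr_n.
r_n = n²a₀/Z = 0.03024 nm
λ = 2πr_n/n = 2π·0.03024/2 = 0.09500 nm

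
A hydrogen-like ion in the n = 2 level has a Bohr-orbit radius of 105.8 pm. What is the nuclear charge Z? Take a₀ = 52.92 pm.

2

r_n = n²a₀/Z ⇒ Z = n²a₀/r = 2² × 52.92 / 105.8 ≈ 2.00
Z = 2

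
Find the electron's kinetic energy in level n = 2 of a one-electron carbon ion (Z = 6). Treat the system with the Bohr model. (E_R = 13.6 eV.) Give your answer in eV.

122 eV

For a Coulomb orbit the virial theorem gives K = −E_n.
E_n = −E_R·Z²/n², so K = E_R·Z²/n² = 13.6 × 6²/2² = 122 eV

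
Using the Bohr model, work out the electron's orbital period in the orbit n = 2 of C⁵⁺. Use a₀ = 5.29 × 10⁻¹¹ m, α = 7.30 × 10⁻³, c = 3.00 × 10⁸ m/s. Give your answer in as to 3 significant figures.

33.7 as

r = n²a₀/Z = 2²·5.29 × 10⁻¹¹/6 = 3.53 × 10⁻¹¹ m
v = Zαc/n = 6·0.00730·3.00 × 10⁸/2 = 6.57 × 10⁶ m/s
T = 2πr/v = 3.37 × 10⁻¹⁷ s = 33.7 as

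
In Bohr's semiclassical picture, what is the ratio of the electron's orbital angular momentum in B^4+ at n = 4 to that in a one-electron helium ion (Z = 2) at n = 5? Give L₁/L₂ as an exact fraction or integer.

4/5

L = nℏ is independent of Z.
L₁/L₂ = n₁/n₂ = 4/5 = 4/5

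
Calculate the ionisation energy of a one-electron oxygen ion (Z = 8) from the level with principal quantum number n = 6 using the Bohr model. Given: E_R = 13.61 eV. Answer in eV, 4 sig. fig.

E_n = −E_R·Z²/n² = −13.61 × 8²/6² eV = -24.20 eV
Ionisation energy = −E_n = 24.20 eV

24.20 eV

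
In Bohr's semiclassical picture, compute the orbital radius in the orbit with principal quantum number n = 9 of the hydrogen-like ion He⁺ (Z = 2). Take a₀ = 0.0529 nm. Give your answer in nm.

2.14 nm

r_n = n²a₀/Z = 9² × 0.0529 / 2
    = 81 × 0.0529 / 2 = 2.14 nm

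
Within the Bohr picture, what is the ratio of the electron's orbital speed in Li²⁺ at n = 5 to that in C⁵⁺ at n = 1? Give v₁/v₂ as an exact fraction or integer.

1/10

v ∝ Z^1 · n^-1
v₁/v₂ = (3/6)^1 · (5/1)^-1 = 1/10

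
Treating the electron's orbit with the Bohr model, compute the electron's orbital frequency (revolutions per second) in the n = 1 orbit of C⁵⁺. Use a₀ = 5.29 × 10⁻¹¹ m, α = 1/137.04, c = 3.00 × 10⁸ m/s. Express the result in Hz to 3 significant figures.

2.37 × 10¹⁷ Hz

r = n²a₀/Z = 8.82 × 10⁻¹² m, v = Zαc/n = 1.31 × 10⁷ m/s
f = v/(2πr) = 2.37 × 10¹⁷ Hz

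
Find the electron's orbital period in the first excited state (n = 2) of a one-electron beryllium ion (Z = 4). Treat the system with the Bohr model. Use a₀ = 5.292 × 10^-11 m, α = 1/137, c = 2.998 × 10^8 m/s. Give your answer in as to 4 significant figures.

75.97 as

r = n²a₀/Z = 2²·5.292 × 10^-11/4 = 5.292 × 10^-11 m
v = Zαc/n = 4·0.007299·2.998 × 10^8/2 = 4.377 × 10^6 m/s
T = 2πr/v = 7.597 × 10^-17 s = 75.97 as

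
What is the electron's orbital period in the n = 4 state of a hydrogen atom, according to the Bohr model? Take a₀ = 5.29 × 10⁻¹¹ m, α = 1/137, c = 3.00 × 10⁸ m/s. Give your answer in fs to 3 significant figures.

r = n²a₀/Z = 4²·5.29 × 10⁻¹¹/1 = 8.46 × 10⁻¹⁰ m
v = Zαc/n = 1·0.00730·3.00 × 10⁸/4 = 5.47 × 10⁵ m/s
T = 2πr/v = 9.71 × 10⁻¹⁵ s = 9.71 fs

9.71 fs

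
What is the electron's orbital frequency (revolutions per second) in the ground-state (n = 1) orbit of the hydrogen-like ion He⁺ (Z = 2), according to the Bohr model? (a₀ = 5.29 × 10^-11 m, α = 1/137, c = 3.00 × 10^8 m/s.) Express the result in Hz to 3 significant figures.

2.64 × 10^16 Hz

r = n²a₀/Z = 2.65 × 10^-11 m, v = Zαc/n = 4.38 × 10^6 m/s
f = v/(2πr) = 2.64 × 10^16 Hz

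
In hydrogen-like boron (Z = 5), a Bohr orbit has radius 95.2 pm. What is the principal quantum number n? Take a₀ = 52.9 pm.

3

r_n = n²a₀/Z ⇒ n² = rZ/a₀ = 95.2 × 5 / 52.9 ≈ 9.00
n = 3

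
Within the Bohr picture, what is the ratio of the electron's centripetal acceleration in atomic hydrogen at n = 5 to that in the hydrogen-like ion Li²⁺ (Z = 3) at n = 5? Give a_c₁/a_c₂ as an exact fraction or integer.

1/27

a_c ∝ Z^3 · n^-4
a_c₁/a_c₂ = (1/3)^3 · (5/5)^-4 = 1/27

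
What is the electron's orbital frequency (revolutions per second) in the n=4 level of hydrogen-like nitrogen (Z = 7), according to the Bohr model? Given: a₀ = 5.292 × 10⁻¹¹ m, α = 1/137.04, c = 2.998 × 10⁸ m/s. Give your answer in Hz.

r = n²a₀/Z = 1.210 × 10⁻¹⁰ m, v = Zαc/n = 3.828 × 10⁶ m/s
f = v/(2πr) = 5.037 × 10¹⁵ Hz

5.037 × 10¹⁵ Hz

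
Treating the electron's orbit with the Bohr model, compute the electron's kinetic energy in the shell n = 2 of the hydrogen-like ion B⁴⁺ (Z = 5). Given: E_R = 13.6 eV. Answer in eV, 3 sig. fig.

For a Coulomb orbit the virial theorem gives K = −E_n.
E_n = −E_R·Z²/n², so K = E_R·Z²/n² = 13.6 × 5²/2² = 85.0 eV

85.0 eV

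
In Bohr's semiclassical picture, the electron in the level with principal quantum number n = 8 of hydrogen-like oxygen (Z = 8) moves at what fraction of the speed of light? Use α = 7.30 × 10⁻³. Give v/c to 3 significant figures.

0.00730

v_n = Zαc/n, so v/c = Zα/n = 8 × 0.00730 / 8 = 0.00730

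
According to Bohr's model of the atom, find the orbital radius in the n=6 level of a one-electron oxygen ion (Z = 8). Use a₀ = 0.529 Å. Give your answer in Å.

2.38 Å

r_n = n²a₀/Z = 6² × 0.529 / 8
    = 36 × 0.529 / 8 = 2.38 Å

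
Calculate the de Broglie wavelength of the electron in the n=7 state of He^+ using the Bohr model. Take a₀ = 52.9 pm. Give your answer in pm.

1160 pm

The Bohr quantisation condition is nλ = 2πr_n.
r_n = n²a₀/Z = 1300 pm
λ = 2πr_n/n = 2π·1300/7 = 1160 pm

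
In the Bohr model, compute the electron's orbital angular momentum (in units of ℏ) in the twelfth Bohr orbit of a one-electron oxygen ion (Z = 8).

12

L_n = nℏ, so L/ℏ = n = 12.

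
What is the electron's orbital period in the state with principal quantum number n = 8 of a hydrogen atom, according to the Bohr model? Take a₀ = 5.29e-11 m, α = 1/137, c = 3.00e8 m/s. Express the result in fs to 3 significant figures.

r = n²a₀/Z = 8²·5.29e-11/1 = 3.39e-9 m
v = Zαc/n = 1·0.00730·3.00e8/8 = 2.74e5 m/s
T = 2πr/v = 7.77e-14 s = 77.7 fs

77.7 fs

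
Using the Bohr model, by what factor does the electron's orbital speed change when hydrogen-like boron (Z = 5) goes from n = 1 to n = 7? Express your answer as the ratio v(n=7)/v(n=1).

1/7

v ∝ Z^1 · n^-1; with Z fixed, v ∝ n^-1.
v(n=7)/v(n=1) = (7/1)^-1 = 1/7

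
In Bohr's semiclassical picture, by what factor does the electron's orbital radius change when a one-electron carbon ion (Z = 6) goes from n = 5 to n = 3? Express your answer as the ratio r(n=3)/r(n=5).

9/25

r ∝ Z^-1 · n^2; with Z fixed, r ∝ n^2.
r(n=3)/r(n=5) = (3/5)^2 = 9/25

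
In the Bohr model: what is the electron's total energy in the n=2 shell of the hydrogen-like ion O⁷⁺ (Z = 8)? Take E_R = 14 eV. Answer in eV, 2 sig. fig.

-220 eV

E_n = −E_R·Z²/n² = −14 × 8²/2² = -220 eV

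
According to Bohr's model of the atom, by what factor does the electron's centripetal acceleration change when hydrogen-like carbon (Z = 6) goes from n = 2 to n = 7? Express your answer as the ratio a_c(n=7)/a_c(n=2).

16/2401

a_c ∝ Z^3 · n^-4; with Z fixed, a_c ∝ n^-4.
a_c(n=7)/a_c(n=2) = (7/2)^-4 = 16/2401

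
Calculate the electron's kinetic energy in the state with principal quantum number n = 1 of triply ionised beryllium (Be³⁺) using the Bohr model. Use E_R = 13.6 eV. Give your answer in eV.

218 eV

For a Coulomb orbit the virial theorem gives K = −E_n.
E_n = −E_R·Z²/n², so K = E_R·Z²/n² = 13.6 × 4²/1² = 218 eV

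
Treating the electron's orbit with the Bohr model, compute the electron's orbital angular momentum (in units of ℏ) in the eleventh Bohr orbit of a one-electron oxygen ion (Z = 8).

11

L_n = nℏ, so L/ℏ = n = 11.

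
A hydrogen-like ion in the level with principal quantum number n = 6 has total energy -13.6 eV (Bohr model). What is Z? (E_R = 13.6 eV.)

6

E_n = −E_R Z²/n² ⇒ Z² = −E_n n²/E_R = 13.6 × 6² / 13.6 ≈ 36.00
Z = 6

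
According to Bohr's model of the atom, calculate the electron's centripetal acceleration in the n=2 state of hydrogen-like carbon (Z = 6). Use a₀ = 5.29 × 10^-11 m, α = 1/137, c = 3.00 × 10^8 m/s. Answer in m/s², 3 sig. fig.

1.22 × 10^24 m/s²

r = n²a₀/Z = 3.53 × 10^-11 m, v = Zαc/n = 6.57 × 10^6 m/s
a = v²/r = (6.57 × 10^6)² / 3.53 × 10^-11 = 1.22 × 10^24 m/s²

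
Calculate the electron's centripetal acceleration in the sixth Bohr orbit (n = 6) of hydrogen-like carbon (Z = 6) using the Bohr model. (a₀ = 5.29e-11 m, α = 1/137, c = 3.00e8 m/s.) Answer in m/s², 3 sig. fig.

r = n²a₀/Z = 3.17e-10 m, v = Zαc/n = 2.19e6 m/s
a = v²/r = (2.19e6)² / 3.17e-10 = 1.51e22 m/s²

1.51e22 m/s²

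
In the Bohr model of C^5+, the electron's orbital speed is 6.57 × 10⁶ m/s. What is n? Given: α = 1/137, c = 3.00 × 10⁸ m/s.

v_n = Zαc/n ⇒ n = Zαc/v = 6 × 0.00730 × 3.00 × 10⁸ / 6.57 × 10⁶ ≈ 2.00
n = 2

2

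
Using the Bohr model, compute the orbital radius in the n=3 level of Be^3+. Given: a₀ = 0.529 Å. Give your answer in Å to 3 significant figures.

1.19 Å

r_n = n²a₀/Z = 3² × 0.529 / 4
    = 9 × 0.529 / 4 = 1.19 Å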